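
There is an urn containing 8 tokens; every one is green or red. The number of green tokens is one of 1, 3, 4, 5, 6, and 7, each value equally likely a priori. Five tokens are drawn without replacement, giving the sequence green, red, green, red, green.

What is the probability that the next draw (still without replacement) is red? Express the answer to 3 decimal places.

Under each hypothesis, the probability of the observed sequence is: P(data | r = 1) = (1/8)(7/7)(0/6) = 0; P(data | r = 3) = (3/8)(5/7)(2/6)(4/5)(1/4) = 1/56; P(data | r = 4) = (4/8)(4/7)(3/6)(3/5)(2/4) = 3/70; P(data | r = 5) = (5/8)(3/7)(4/6)(2/5)(3/4) = 3/56; P(data | r = 6) = (6/8)(2/7)(5/6)(1/5)(4/4) = 1/28; P(data | r = 7) = (7/8)(1/7)(6/6)(0/5) = 0.
The prior-weighted likelihoods are 1/6 · 0 = 0, 1/6 · 1/56 = 1/336, 1/6 · 3/70 = 1/140, 1/6 · 3/56 = 1/112, 1/6 · 1/28 = 1/168, 1/6 · 0 = 0; summing to 1/40.
The posterior is then P(r = 1 | data) = 0, P(r = 3 | data) = 5/42, P(r = 4 | data) = 2/7, P(r = 5 | data) = 5/14, P(r = 6 | data) = 5/21, P(r = 7 | data) = 0.
So P(red next | data) = Σ P(red next | H) P(H | data) = (1)(5/42) + (2/3)(2/7) + (1/3)(5/14) + (0)(5/21) = 3/7.

0.429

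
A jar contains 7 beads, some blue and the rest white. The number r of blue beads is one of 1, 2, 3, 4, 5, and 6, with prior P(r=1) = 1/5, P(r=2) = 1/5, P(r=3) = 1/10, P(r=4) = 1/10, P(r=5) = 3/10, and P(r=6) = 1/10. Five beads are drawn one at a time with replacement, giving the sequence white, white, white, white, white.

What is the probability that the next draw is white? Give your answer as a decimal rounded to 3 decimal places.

The likelihood of the observed sequence under each hypothesis: P(data | r = 1) = (6/7)(6/7)(6/7)(6/7)(6/7) = 0.46266; P(data | r = 2) = (5/7)(5/7)(5/7)(5/7)(5/7) = 0.18593; P(data | r = 3) = (4/7)(4/7)(4/7)(4/7)(4/7) = 0.060927; P(data | r = 4) = (3/7)(3/7)(3/7)(3/7)(3/7) = 0.014458; P(data | r = 5) = (2/7)(2/7)(2/7)(2/7)(2/7) = 0.001904; P(data | r = 6) = (1/7)(1/7)(1/7)(1/7)(1/7) = 5.9499e-05.
Weighting by the prior gives 1/5 · 0.46266 = 0.092533, 1/5 · 0.18593 = 0.037187, 1/10 · 0.060927 = 0.0060927, 1/10 · 0.014458 = 0.0014458, 3/10 · 0.001904 = 0.00057119, 1/10 · 5.9499e-05 = 5.9499e-06; these sum to 0.13784.
Dividing through by the total gives posterior P(r = 1 | data) = 0.67133, P(r = 2 | data) = 0.26979, P(r = 3 | data) = 0.044203, P(r = 4 | data) = 0.01049, P(r = 5 | data) = 0.004144, P(r = 6 | data) = 4.3167e-05.
So P(white next | data) = Σ P(white next | H) P(H | data) = (6/7)(0.67133) + (5/7)(0.26979) + (4/7)(0.044203) + (3/7)(0.01049) + (2/7)(0.004144) + (1/7)(4.3167e-05) = 0.79908.

0.799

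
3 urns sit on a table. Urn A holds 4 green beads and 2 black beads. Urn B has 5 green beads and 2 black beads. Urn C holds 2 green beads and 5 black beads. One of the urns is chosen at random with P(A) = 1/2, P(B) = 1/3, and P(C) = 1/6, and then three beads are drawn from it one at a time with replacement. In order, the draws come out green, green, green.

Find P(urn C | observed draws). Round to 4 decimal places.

Under each hypothesis, the probability of the observed sequence is: P(data | urn A) = (4/6)(4/6)(4/6) = 0.2963; P(data | urn B) = (5/7)(5/7)(5/7) = 0.36443; P(data | urn C) = (2/7)(2/7)(2/7) = 0.023324.
Multiplying each by its prior: 1/2 · 0.2963 = 0.14815, 1/3 · 0.36443 = 0.12148, 1/6 · 0.023324 = 0.0038873; with total 0.27351.
By Bayes' rule, P(urn C | data) = (0.0038873) / (0.27351) = 0.014212.

0.0142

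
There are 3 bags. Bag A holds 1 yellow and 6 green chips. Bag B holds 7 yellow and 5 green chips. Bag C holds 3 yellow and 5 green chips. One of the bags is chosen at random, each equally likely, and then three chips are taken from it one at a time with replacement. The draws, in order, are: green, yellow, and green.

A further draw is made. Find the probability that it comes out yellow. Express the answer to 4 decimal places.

The likelihood of the observed sequence under each hypothesis: P(data | bag A) = (6/7)(1/7)(6/7) = 0.10496; P(data | bag B) = (5/12)(7/12)(5/12) = 0.10127; P(data | bag C) = (5/8)(3/8)(5/8) = 0.14648.
Weighting by the prior gives 1/3 · 0.10496 = 0.034985, 1/3 · 0.10127 = 0.033758, 1/3 · 0.14648 = 0.048828; these sum to 0.11757.
Normalising, the posterior is P(bag A | data) = 0.29757, P(bag B | data) = 0.28713, P(bag C | data) = 0.41531.
The predictive probability is P(yellow next | data) = (1/7)(0.29757) + (7/12)(0.28713) + (3/8)(0.41531) = 0.36574.

0.3657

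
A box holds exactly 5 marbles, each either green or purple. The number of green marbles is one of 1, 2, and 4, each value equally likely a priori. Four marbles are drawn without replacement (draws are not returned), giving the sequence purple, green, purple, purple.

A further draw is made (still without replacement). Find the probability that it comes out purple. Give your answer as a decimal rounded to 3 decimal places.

0.667

The likelihood of the observed sequence under each hypothesis: P(data | r = 1) = (4/5)(1/4)(3/3)(2/2) = 1/5; P(data | r = 2) = (3/5)(2/4)(2/3)(1/2) = 1/10; P(data | r = 4) = (1/5)(4/4)(0/3) = 0.
Weighting by the prior gives 1/3 · 1/5 = 1/15, 1/3 · 1/10 = 1/30, 1/3 · 0 = 0; these sum to 1/10.
Normalising, the posterior is P(r = 1 | data) = 2/3, P(r = 2 | data) = 1/3, P(r = 4 | data) = 0.
So P(purple next | data) = Σ P(purple next | H) P(H | data) = (1)(2/3) + (0)(1/3) = 2/3.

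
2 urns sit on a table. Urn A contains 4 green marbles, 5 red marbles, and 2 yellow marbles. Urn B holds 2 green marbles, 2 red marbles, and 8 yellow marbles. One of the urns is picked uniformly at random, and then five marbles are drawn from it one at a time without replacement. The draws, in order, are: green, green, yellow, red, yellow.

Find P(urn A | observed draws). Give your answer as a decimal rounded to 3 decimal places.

Under each hypothesis, the probability of the observed sequence is: P(data | urn A) = (4/11)(3/10)(2/9)(5/8)(1/7) = 0.0021645; P(data | urn B) = (2/12)(1/11)(8/10)(2/9)(7/8) = 0.0023569.
The prior-weighted likelihoods are 1/2 · 0.0021645 = 0.0010823, 1/2 · 0.0023569 = 0.0011785; with total 0.0022607.
So P(urn A | data) = (0.0010823) / (0.0022607) = 0.47872.

0.479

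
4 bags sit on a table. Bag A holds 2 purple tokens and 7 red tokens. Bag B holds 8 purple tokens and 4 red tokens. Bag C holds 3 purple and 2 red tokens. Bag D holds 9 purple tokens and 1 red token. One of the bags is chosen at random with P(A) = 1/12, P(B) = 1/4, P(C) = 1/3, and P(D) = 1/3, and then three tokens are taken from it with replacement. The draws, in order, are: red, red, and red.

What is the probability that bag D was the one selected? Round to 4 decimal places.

For each hypothesis, P(data | H) works out to: P(data | bag A) = (7/9)(7/9)(7/9) = 0.47051; P(data | bag B) = (4/12)(4/12)(4/12) = 0.037037; P(data | bag C) = (2/5)(2/5)(2/5) = 0.064; P(data | bag D) = (1/10)(1/10)(1/10) = 0.001.
Weighting by the prior gives 1/12 · 0.47051 = 0.039209, 1/4 · 0.037037 = 0.0092593, 1/3 · 0.064 = 0.021333, 1/3 · 0.001 = 0.00033333; these sum to 0.070135.
By Bayes' rule, P(bag D | data) = (0.00033333) / (0.070135) = 0.0047527.

0.0048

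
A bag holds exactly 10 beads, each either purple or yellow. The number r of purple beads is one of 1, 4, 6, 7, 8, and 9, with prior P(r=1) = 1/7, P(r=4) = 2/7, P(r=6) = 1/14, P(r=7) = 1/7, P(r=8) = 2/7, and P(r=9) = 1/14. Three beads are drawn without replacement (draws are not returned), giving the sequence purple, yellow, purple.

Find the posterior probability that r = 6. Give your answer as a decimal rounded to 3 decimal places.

0.102

The likelihood of the observed sequence under each hypothesis: P(data | r = 1) = (1/10)(9/9)(0/8) = 0; P(data | r = 4) = (4/10)(6/9)(3/8) = 1/10; P(data | r = 6) = (6/10)(4/9)(5/8) = 1/6; P(data | r = 7) = (7/10)(3/9)(6/8) = 7/40; P(data | r = 8) = (8/10)(2/9)(7/8) = 7/45; P(data | r = 9) = (9/10)(1/9)(8/8) = 1/10.
Multiplying each by its prior: 1/7 · 0 = 0, 2/7 · 1/10 = 1/35, 1/14 · 1/6 = 1/84, 1/7 · 7/40 = 1/40, 2/7 · 7/45 = 2/45, 1/14 · 1/10 = 1/140; summing to 59/504.
Hence P(r = 6 | data) = (1/84) / (59/504) = 6/59.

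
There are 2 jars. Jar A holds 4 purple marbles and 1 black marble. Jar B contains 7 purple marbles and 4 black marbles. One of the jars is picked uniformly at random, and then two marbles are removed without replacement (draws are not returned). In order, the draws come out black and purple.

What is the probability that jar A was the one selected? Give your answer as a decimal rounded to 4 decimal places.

0.4400

Compute the likelihood of the observed sequence for each case: P(data | jar A) = (1/5)(4/4) = 1/5; P(data | jar B) = (4/11)(7/10) = 14/55.
Multiplying each by its prior: 1/2 · 1/5 = 1/10, 1/2 · 14/55 = 7/55; summing to 5/22.
By Bayes' rule, P(jar A | data) = (1/10) / (5/22) = 11/25.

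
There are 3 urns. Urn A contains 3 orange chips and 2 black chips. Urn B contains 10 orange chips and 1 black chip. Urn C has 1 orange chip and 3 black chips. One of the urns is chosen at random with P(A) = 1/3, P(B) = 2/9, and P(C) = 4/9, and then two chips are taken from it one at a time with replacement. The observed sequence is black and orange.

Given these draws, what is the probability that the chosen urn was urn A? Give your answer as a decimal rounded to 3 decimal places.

The likelihood of the observed sequence under each hypothesis: P(data | urn A) = (2/5)(3/5) = 0.24; P(data | urn B) = (1/11)(10/11) = 0.082645; P(data | urn C) = (3/4)(1/4) = 0.1875.
Multiplying each by its prior: 1/3 · 0.24 = 0.08, 2/9 · 0.082645 = 0.018365, 4/9 · 0.1875 = 0.083333; these sum to 0.1817.
Hence P(urn A | data) = (0.08) / (0.1817) = 0.44029.

0.440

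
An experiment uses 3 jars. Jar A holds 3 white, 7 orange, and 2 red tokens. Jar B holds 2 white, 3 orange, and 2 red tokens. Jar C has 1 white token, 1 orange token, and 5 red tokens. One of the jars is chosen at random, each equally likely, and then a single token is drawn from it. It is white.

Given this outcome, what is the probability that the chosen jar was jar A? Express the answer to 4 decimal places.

Compute the likelihood of this draw for each case: P(data | jar A) = (3/12) = 1/4; P(data | jar B) = (2/7) = 2/7; P(data | jar C) = (1/7) = 1/7.
Weighting by the prior gives 1/3 · 1/4 = 1/12, 1/3 · 2/7 = 2/21, 1/3 · 1/7 = 1/21; with total 19/84.
By Bayes' rule, P(jar A | data) = (1/12) / (19/84) = 7/19.

0.3684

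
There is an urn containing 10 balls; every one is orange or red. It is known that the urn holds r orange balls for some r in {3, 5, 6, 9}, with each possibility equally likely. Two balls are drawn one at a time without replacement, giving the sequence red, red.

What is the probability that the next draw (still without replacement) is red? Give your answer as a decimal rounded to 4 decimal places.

For each hypothesis, P(data | H) works out to: P(data | r = 3) = (7/10)(6/9) = 7/15; P(data | r = 5) = (5/10)(4/9) = 2/9; P(data | r = 6) = (4/10)(3/9) = 2/15; P(data | r = 9) = (1/10)(0/9) = 0.
Weighting by the prior gives 1/4 · 7/15 = 7/60, 1/4 · 2/9 = 1/18, 1/4 · 2/15 = 1/30, 1/4 · 0 = 0; summing to 37/180.
Normalising, the posterior is P(r = 3 | data) = 21/37, P(r = 5 | data) = 10/37, P(r = 6 | data) = 6/37, P(r = 9 | data) = 0.
The predictive probability is P(red next | data) = (5/8)(21/37) + (3/8)(10/37) + (1/4)(6/37) = 147/296.

0.4966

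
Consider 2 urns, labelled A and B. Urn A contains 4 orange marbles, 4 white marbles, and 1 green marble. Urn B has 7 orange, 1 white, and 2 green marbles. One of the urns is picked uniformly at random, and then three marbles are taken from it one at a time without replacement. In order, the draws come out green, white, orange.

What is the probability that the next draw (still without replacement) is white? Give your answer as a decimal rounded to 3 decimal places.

0.310

Under each hypothesis, the probability of the observed sequence is: P(data | urn A) = (1/9)(4/8)(4/7) = 0.031746; P(data | urn B) = (2/10)(1/9)(7/8) = 0.019444.
The prior-weighted likelihoods are 1/2 · 0.031746 = 0.015873, 1/2 · 0.019444 = 0.0097222; with total 0.025595.
Dividing through by the total gives posterior P(urn A | data) = 0.62016, P(urn B | data) = 0.37984.
Averaging over the posterior, P(white next | data) = (1/2)(0.62016) + (0)(0.37984) = 0.31008.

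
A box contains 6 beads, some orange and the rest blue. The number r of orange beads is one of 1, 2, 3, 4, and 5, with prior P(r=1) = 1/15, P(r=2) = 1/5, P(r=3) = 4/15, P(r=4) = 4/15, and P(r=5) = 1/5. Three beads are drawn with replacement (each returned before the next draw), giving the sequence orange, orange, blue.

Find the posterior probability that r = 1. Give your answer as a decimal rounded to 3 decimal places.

0.014

Under each hypothesis, the probability of the observed sequence is: P(data | r = 1) = (1/6)(1/6)(5/6) = 5/216; P(data | r = 2) = (2/6)(2/6)(4/6) = 2/27; P(data | r = 3) = (3/6)(3/6)(3/6) = 1/8; P(data | r = 4) = (4/6)(4/6)(2/6) = 4/27; P(data | r = 5) = (5/6)(5/6)(1/6) = 25/216.
Weighting by the prior gives 1/15 · 5/216 = 1/648, 1/5 · 2/27 = 2/135, 4/15 · 1/8 = 1/30, 4/15 · 4/27 = 16/405, 1/5 · 25/216 = 5/216; these sum to 91/810.
So P(r = 1 | data) = (1/648) / (91/810) = 5/364.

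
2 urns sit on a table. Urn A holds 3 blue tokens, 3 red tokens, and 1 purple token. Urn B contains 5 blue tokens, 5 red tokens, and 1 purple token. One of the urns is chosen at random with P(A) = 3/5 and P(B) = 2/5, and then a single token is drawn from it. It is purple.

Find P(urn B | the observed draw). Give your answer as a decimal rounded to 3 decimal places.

The likelihood of this draw under each hypothesis: P(data | urn A) = (1/7) = 1/7; P(data | urn B) = (1/11) = 1/11.
Multiplying each by its prior: 3/5 · 1/7 = 3/35, 2/5 · 1/11 = 2/55; summing to 47/385.
So P(urn B | data) = (2/55) / (47/385) = 14/47.

0.298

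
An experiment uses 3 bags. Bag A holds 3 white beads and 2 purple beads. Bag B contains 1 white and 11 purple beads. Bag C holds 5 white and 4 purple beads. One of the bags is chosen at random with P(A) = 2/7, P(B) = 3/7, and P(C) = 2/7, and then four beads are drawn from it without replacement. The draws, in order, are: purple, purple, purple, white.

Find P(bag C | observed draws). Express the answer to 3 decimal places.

0.241

Compute the likelihood of the observed sequence for each case: P(data | bag A) = (2/5)(1/4)(0/3) = 0; P(data | bag B) = (11/12)(10/11)(9/10)(1/9) = 0.083333; P(data | bag C) = (4/9)(3/8)(2/7)(5/6) = 0.039683.
The prior-weighted likelihoods are 2/7 · 0 = 0, 3/7 · 0.083333 = 0.035714, 2/7 · 0.039683 = 0.011338; summing to 0.047052.
Therefore the posterior P(bag C | data) = (0.011338) / (0.047052) = 0.24096.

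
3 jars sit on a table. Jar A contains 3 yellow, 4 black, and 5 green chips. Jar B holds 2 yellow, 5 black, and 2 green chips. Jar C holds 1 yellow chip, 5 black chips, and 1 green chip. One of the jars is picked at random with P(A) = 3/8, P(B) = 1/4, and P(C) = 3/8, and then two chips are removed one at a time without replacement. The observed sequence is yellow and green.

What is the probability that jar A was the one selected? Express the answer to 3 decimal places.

0.651

The likelihood of the observed sequence under each hypothesis: P(data | jar A) = (3/12)(5/11) = 0.11364; P(data | jar B) = (2/9)(2/8) = 0.055556; P(data | jar C) = (1/7)(1/6) = 0.02381.
Weighting by the prior gives 3/8 · 0.11364 = 0.042614, 1/4 · 0.055556 = 0.013889, 3/8 · 0.02381 = 0.0089286; these sum to 0.065431.
By Bayes' rule, P(jar A | data) = (0.042614) / (0.065431) = 0.65127.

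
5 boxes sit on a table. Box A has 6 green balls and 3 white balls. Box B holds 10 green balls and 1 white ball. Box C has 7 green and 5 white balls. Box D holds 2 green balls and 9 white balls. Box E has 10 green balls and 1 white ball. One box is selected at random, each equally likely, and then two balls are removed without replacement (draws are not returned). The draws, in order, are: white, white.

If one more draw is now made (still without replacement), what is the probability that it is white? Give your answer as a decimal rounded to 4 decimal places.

0.6369

For each hypothesis, P(data | H) works out to: P(data | box A) = (3/9)(2/8) = 0.083333; P(data | box B) = (1/11)(0/10) = 0; P(data | box C) = (5/12)(4/11) = 0.15152; P(data | box D) = (9/11)(8/10) = 0.65455; P(data | box E) = (1/11)(0/10) = 0.
The prior-weighted likelihoods are 1/5 · 0.083333 = 0.016667, 1/5 · 0 = 0, 1/5 · 0.15152 = 0.030303, 1/5 · 0.65455 = 0.13091, 1/5 · 0 = 0; these sum to 0.17788.
The posterior is then P(box A | data) = 0.093697, P(box B | data) = 0, P(box C | data) = 0.17036, P(box D | data) = 0.73595, P(box E | data) = 0.
Averaging over the posterior, P(white next | data) = (1/7)(0.093697) + (3/10)(0.17036) + (7/9)(0.73595) = 0.63689.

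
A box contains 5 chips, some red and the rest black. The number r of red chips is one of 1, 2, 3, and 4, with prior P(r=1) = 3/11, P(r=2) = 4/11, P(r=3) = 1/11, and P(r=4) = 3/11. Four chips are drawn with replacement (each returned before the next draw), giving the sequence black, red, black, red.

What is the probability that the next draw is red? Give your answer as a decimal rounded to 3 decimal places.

0.461

Compute the likelihood of the observed sequence for each case: P(data | r = 1) = (4/5)(1/5)(4/5)(1/5) = 0.0256; P(data | r = 2) = (3/5)(2/5)(3/5)(2/5) = 0.0576; P(data | r = 3) = (2/5)(3/5)(2/5)(3/5) = 0.0576; P(data | r = 4) = (1/5)(4/5)(1/5)(4/5) = 0.0256.
Weighting by the prior gives 3/11 · 0.0256 = 0.0069818, 4/11 · 0.0576 = 0.020945, 1/11 · 0.0576 = 0.0052364, 3/11 · 0.0256 = 0.0069818; with total 0.040145.
Dividing through by the total gives posterior P(r = 1 | data) = 0.17391, P(r = 2 | data) = 0.52174, P(r = 3 | data) = 0.13043, P(r = 4 | data) = 0.17391.
So P(red next | data) = Σ P(red next | H) P(H | data) = (1/5)(0.17391) + (2/5)(0.52174) + (3/5)(0.13043) + (4/5)(0.17391) = 0.46087.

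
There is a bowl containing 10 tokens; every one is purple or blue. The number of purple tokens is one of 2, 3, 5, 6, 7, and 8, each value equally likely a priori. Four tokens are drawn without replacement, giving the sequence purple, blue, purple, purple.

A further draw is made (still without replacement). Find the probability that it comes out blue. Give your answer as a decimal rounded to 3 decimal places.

The likelihood of the observed sequence under each hypothesis: P(data | r = 2) = (2/10)(8/9)(1/8)(0/7) = 0; P(data | r = 3) = (3/10)(7/9)(2/8)(1/7) = 1/120; P(data | r = 5) = (5/10)(5/9)(4/8)(3/7) = 5/84; P(data | r = 6) = (6/10)(4/9)(5/8)(4/7) = 2/21; P(data | r = 7) = (7/10)(3/9)(6/8)(5/7) = 1/8; P(data | r = 8) = (8/10)(2/9)(7/8)(6/7) = 2/15.
Weighting by the prior gives 1/6 · 0 = 0, 1/6 · 1/120 = 1/720, 1/6 · 5/84 = 5/504, 1/6 · 2/21 = 1/63, 1/6 · 1/8 = 1/48, 1/6 · 2/15 = 1/45; with total 59/840.
Dividing through by the total gives posterior P(r = 2 | data) = 0, P(r = 3 | data) = 7/354, P(r = 5 | data) = 25/177, P(r = 6 | data) = 40/177, P(r = 7 | data) = 35/118, P(r = 8 | data) = 56/177.
The predictive probability is P(blue next | data) = (1)(7/354) + (2/3)(25/177) + (1/2)(40/177) + (1/3)(35/118) + (1/6)(56/177) = 67/177.

0.379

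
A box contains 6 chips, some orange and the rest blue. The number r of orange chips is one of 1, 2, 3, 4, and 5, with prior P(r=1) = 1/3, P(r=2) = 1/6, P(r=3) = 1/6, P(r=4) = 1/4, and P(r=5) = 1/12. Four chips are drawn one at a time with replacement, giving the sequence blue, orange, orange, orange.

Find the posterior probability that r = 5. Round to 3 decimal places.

Compute the likelihood of the observed sequence for each case: P(data | r = 1) = (5/6)(1/6)(1/6)(1/6) = 0.003858; P(data | r = 2) = (4/6)(2/6)(2/6)(2/6) = 0.024691; P(data | r = 3) = (3/6)(3/6)(3/6)(3/6) = 0.0625; P(data | r = 4) = (2/6)(4/6)(4/6)(4/6) = 0.098765; P(data | r = 5) = (1/6)(5/6)(5/6)(5/6) = 0.096451.
The prior-weighted likelihoods are 1/3 · 0.003858 = 0.001286, 1/6 · 0.024691 = 0.0041152, 1/6 · 0.0625 = 0.010417, 1/4 · 0.098765 = 0.024691, 1/12 · 0.096451 = 0.0080376; with total 0.048547.
Therefore the posterior P(r = 5 | data) = (0.0080376) / (0.048547) = 0.16556.

0.166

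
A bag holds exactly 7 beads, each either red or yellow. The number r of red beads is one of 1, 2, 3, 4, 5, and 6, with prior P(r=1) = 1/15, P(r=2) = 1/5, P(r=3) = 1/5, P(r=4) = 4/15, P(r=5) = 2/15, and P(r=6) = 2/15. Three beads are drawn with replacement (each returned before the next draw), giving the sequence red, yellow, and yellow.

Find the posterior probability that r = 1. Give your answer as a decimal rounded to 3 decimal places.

The likelihood of the observed sequence under each hypothesis: P(data | r = 1) = (1/7)(6/7)(6/7) = 0.10496; P(data | r = 2) = (2/7)(5/7)(5/7) = 0.14577; P(data | r = 3) = (3/7)(4/7)(4/7) = 0.13994; P(data | r = 4) = (4/7)(3/7)(3/7) = 0.10496; P(data | r = 5) = (5/7)(2/7)(2/7) = 0.058309; P(data | r = 6) = (6/7)(1/7)(1/7) = 0.017493.
Weighting by the prior gives 1/15 · 0.10496 = 0.0069971, 1/5 · 0.14577 = 0.029155, 1/5 · 0.13994 = 0.027988, 4/15 · 0.10496 = 0.027988, 2/15 · 0.058309 = 0.0077745, 2/15 · 0.017493 = 0.0023324; with total 0.10224.
Therefore the posterior P(r = 1 | data) = (0.0069971) / (0.10224) = 0.068441.

0.068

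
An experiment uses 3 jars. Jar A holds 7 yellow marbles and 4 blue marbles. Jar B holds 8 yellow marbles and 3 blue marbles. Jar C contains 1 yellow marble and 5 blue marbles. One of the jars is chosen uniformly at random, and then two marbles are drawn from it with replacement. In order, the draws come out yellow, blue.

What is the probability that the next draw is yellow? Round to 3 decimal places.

Under each hypothesis, the probability of the observed sequence is: P(data | jar A) = (7/11)(4/11) = 0.2314; P(data | jar B) = (8/11)(3/11) = 0.19835; P(data | jar C) = (1/6)(5/6) = 0.13889.
The prior-weighted likelihoods are 1/3 · 0.2314 = 0.077135, 1/3 · 0.19835 = 0.066116, 1/3 · 0.13889 = 0.046296; with total 0.18955.
The posterior is then P(jar A | data) = 0.40694, P(jar B | data) = 0.34881, P(jar C | data) = 0.24425.
So P(yellow next | data) = Σ P(yellow next | H) P(H | data) = (7/11)(0.40694) + (8/11)(0.34881) + (1/6)(0.24425) = 0.55335.

0.553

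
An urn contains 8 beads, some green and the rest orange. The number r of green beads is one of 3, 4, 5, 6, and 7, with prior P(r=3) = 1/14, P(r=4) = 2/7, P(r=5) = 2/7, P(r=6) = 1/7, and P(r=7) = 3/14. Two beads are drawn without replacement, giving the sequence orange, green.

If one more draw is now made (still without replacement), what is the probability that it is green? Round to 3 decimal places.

0.641

For each hypothesis, P(data | H) works out to: P(data | r = 3) = (5/8)(3/7) = 15/56; P(data | r = 4) = (4/8)(4/7) = 2/7; P(data | r = 5) = (3/8)(5/7) = 15/56; P(data | r = 6) = (2/8)(6/7) = 3/14; P(data | r = 7) = (1/8)(7/7) = 1/8.
Weighting by the prior gives 1/14 · 15/56 = 15/784, 2/7 · 2/7 = 4/49, 2/7 · 15/56 = 15/196, 1/7 · 3/14 = 3/98, 3/14 · 1/8 = 3/112; these sum to 23/98.
The posterior is then P(r = 3 | data) = 15/184, P(r = 4 | data) = 8/23, P(r = 5 | data) = 15/46, P(r = 6 | data) = 3/23, P(r = 7 | data) = 21/184.
So P(green next | data) = Σ P(green next | H) P(H | data) = (1/3)(15/184) + (1/2)(8/23) + (2/3)(15/46) + (5/6)(3/23) + (1)(21/184) = 59/92.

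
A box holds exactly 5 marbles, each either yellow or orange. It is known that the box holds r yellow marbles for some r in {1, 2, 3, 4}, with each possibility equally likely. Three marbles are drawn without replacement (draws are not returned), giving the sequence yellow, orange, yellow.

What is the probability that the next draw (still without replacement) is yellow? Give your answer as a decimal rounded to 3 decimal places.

0.600

Under each hypothesis, the probability of the observed sequence is: P(data | r = 1) = (1/5)(4/4)(0/3) = 0; P(data | r = 2) = (2/5)(3/4)(1/3) = 1/10; P(data | r = 3) = (3/5)(2/4)(2/3) = 1/5; P(data | r = 4) = (4/5)(1/4)(3/3) = 1/5.
The prior-weighted likelihoods are 1/4 · 0 = 0, 1/4 · 1/10 = 1/40, 1/4 · 1/5 = 1/20, 1/4 · 1/5 = 1/20; with total 1/8.
The posterior is then P(r = 1 | data) = 0, P(r = 2 | data) = 1/5, P(r = 3 | data) = 2/5, P(r = 4 | data) = 2/5.
So P(yellow next | data) = Σ P(yellow next | H) P(H | data) = (0)(1/5) + (1/2)(2/5) + (1)(2/5) = 3/5.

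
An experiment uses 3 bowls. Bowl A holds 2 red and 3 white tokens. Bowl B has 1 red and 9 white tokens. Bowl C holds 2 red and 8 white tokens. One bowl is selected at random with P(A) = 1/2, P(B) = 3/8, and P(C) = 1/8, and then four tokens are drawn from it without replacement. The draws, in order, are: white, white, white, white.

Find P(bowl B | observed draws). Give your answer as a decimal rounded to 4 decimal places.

0.8438

For each hypothesis, P(data | H) works out to: P(data | bowl A) = (3/5)(2/4)(1/3)(0/2) = 0; P(data | bowl B) = (9/10)(8/9)(7/8)(6/7) = 3/5; P(data | bowl C) = (8/10)(7/9)(6/8)(5/7) = 1/3.
Multiplying each by its prior: 1/2 · 0 = 0, 3/8 · 3/5 = 9/40, 1/8 · 1/3 = 1/24; with total 4/15.
So P(bowl B | data) = (9/40) / (4/15) = 27/32.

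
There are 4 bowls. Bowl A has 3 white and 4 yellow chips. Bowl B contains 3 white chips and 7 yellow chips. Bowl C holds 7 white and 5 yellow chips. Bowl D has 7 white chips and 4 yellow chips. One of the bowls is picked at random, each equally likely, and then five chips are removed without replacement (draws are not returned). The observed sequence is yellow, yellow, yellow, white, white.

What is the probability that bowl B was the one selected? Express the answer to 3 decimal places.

The likelihood of the observed sequence under each hypothesis: P(data | bowl A) = (4/7)(3/6)(2/5)(3/4)(2/3) = 0.057143; P(data | bowl B) = (7/10)(6/9)(5/8)(3/7)(2/6) = 0.041667; P(data | bowl C) = (5/12)(4/11)(3/10)(7/9)(6/8) = 0.026515; P(data | bowl D) = (4/11)(3/10)(2/9)(7/8)(6/7) = 0.018182.
Multiplying each by its prior: 1/4 · 0.057143 = 0.014286, 1/4 · 0.041667 = 0.010417, 1/4 · 0.026515 = 0.0066288, 1/4 · 0.018182 = 0.0045455; summing to 0.035877.
Therefore the posterior P(bowl B | data) = (0.010417) / (0.035877) = 0.29035.

0.290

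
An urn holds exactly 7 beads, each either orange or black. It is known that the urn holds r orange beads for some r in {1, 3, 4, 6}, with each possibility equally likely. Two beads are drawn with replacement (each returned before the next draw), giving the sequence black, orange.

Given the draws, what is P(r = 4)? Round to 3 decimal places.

Compute the likelihood of the observed sequence for each case: P(data | r = 1) = (6/7)(1/7) = 6/49; P(data | r = 3) = (4/7)(3/7) = 12/49; P(data | r = 4) = (3/7)(4/7) = 12/49; P(data | r = 6) = (1/7)(6/7) = 6/49.
Multiplying each by its prior: 1/4 · 6/49 = 3/98, 1/4 · 12/49 = 3/49, 1/4 · 12/49 = 3/49, 1/4 · 6/49 = 3/98; with total 9/49.
By Bayes' rule, P(r = 4 | data) = (3/49) / (9/49) = 1/3.

0.333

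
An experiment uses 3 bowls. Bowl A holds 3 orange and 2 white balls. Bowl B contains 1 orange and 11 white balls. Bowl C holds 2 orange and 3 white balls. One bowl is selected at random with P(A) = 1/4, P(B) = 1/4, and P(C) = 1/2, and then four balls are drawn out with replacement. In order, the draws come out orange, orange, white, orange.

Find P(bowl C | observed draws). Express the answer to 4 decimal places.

0.4691

Under each hypothesis, the probability of the observed sequence is: P(data | bowl A) = (3/5)(3/5)(2/5)(3/5) = 0.0864; P(data | bowl B) = (1/12)(1/12)(11/12)(1/12) = 0.00053048; P(data | bowl C) = (2/5)(2/5)(3/5)(2/5) = 0.0384.
Multiplying each by its prior: 1/4 · 0.0864 = 0.0216, 1/4 · 0.00053048 = 0.00013262, 1/2 · 0.0384 = 0.0192; these sum to 0.040933.
Hence P(bowl C | data) = (0.0192) / (0.040933) = 0.46906.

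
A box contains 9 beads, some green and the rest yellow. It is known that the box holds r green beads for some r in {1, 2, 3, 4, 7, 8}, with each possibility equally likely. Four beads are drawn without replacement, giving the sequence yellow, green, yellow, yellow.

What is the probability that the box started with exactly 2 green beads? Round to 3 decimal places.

0.310

The likelihood of the observed sequence under each hypothesis: P(data | r = 1) = (8/9)(1/8)(7/7)(6/6) = 0.11111; P(data | r = 2) = (7/9)(2/8)(6/7)(5/6) = 0.13889; P(data | r = 3) = (6/9)(3/8)(5/7)(4/6) = 0.11905; P(data | r = 4) = (5/9)(4/8)(4/7)(3/6) = 0.079365; P(data | r = 7) = (2/9)(7/8)(1/7)(0/6) = 0; P(data | r = 8) = (1/9)(8/8)(0/7) = 0.
Multiplying each by its prior: 1/6 · 0.11111 = 0.018519, 1/6 · 0.13889 = 0.023148, 1/6 · 0.11905 = 0.019841, 1/6 · 0.079365 = 0.013228, 1/6 · 0 = 0, 1/6 · 0 = 0; summing to 0.074735.
Therefore the posterior P(r = 2 | data) = (0.023148) / (0.074735) = 0.30973.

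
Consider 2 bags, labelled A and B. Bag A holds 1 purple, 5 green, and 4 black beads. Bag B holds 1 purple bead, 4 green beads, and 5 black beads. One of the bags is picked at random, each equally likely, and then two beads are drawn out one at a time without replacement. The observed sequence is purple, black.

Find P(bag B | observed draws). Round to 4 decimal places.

Under each hypothesis, the probability of the observed sequence is: P(data | bag A) = (1/10)(4/9) = 2/45; P(data | bag B) = (1/10)(5/9) = 1/18.
The prior-weighted likelihoods are 1/2 · 2/45 = 1/45, 1/2 · 1/18 = 1/36; these sum to 1/20.
By Bayes' rule, P(bag B | data) = (1/36) / (1/20) = 5/9.

0.5556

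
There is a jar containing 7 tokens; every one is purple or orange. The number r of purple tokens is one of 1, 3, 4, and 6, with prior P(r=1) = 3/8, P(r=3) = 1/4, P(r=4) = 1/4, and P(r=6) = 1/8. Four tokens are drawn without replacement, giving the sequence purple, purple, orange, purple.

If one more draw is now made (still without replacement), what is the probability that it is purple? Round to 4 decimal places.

For each hypothesis, P(data | H) works out to: P(data | r = 1) = (1/7)(0/6) = 0; P(data | r = 3) = (3/7)(2/6)(4/5)(1/4) = 1/35; P(data | r = 4) = (4/7)(3/6)(3/5)(2/4) = 3/35; P(data | r = 6) = (6/7)(5/6)(1/5)(4/4) = 1/7.
Multiplying each by its prior: 3/8 · 0 = 0, 1/4 · 1/35 = 1/140, 1/4 · 3/35 = 3/140, 1/8 · 1/7 = 1/56; these sum to 13/280.
Dividing through by the total gives posterior P(r = 1 | data) = 0, P(r = 3 | data) = 2/13, P(r = 4 | data) = 6/13, P(r = 6 | data) = 5/13.
Averaging over the posterior, P(purple next | data) = (0)(2/13) + (1/3)(6/13) + (1)(5/13) = 7/13.

0.5385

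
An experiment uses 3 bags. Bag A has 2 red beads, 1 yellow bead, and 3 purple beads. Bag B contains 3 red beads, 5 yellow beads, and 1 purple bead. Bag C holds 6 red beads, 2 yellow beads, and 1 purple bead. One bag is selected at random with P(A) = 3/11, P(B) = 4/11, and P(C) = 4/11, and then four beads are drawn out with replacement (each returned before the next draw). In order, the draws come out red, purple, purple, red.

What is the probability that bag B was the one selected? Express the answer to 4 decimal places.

For each hypothesis, P(data | H) works out to: P(data | bag A) = (2/6)(3/6)(3/6)(2/6) = 0.027778; P(data | bag B) = (3/9)(1/9)(1/9)(3/9) = 0.0013717; P(data | bag C) = (6/9)(1/9)(1/9)(6/9) = 0.005487.
Multiplying each by its prior: 3/11 · 0.027778 = 0.0075758, 4/11 · 0.0013717 = 0.00049882, 4/11 · 0.005487 = 0.0019953; with total 0.01007.
By Bayes' rule, P(bag B | data) = (0.00049882) / (0.01007) = 0.049536.

0.0495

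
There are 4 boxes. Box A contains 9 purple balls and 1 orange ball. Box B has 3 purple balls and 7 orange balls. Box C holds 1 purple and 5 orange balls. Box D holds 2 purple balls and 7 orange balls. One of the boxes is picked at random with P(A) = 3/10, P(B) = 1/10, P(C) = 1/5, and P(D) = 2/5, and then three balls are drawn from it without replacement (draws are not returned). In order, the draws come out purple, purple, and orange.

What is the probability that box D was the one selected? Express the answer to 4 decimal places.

0.2367

For each hypothesis, P(data | H) works out to: P(data | box A) = (9/10)(8/9)(1/8) = 0.1; P(data | box B) = (3/10)(2/9)(7/8) = 0.058333; P(data | box C) = (1/6)(0/5) = 0; P(data | box D) = (2/9)(1/8)(7/7) = 0.027778.
Weighting by the prior gives 3/10 · 0.1 = 0.03, 1/10 · 0.058333 = 0.0058333, 1/5 · 0 = 0, 2/5 · 0.027778 = 0.011111; with total 0.046944.
By Bayes' rule, P(box D | data) = (0.011111) / (0.046944) = 0.23669.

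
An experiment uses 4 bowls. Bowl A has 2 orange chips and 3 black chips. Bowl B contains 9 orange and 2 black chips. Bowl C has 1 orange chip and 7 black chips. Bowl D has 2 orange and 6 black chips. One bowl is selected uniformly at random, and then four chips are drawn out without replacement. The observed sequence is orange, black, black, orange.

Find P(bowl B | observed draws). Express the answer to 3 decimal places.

Under each hypothesis, the probability of the observed sequence is: P(data | bowl A) = (2/5)(3/4)(2/3)(1/2) = 0.1; P(data | bowl B) = (9/11)(2/10)(1/9)(8/8) = 0.018182; P(data | bowl C) = (1/8)(7/7)(6/6)(0/5) = 0; P(data | bowl D) = (2/8)(6/7)(5/6)(1/5) = 0.035714.
Weighting by the prior gives 1/4 · 0.1 = 0.025, 1/4 · 0.018182 = 0.0045455, 1/4 · 0 = 0, 1/4 · 0.035714 = 0.0089286; these sum to 0.038474.
By Bayes' rule, P(bowl B | data) = (0.0045455) / (0.038474) = 0.11814.

0.118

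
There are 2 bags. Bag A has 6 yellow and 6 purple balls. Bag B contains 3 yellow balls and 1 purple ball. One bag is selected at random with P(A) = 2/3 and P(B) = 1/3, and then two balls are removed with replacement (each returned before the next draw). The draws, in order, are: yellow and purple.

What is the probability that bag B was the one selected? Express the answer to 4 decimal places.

0.2727

Under each hypothesis, the probability of the observed sequence is: P(data | bag A) = (6/12)(6/12) = 1/4; P(data | bag B) = (3/4)(1/4) = 3/16.
Weighting by the prior gives 2/3 · 1/4 = 1/6, 1/3 · 3/16 = 1/16; with total 11/48.
Hence P(bag B | data) = (1/16) / (11/48) = 3/11.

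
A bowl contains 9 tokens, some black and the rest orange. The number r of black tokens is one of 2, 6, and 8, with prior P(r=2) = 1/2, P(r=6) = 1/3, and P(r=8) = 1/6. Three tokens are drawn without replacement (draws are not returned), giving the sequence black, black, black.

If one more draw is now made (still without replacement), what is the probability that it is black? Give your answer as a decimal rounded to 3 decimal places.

The likelihood of the observed sequence under each hypothesis: P(data | r = 2) = (2/9)(1/8)(0/7) = 0; P(data | r = 6) = (6/9)(5/8)(4/7) = 5/21; P(data | r = 8) = (8/9)(7/8)(6/7) = 2/3.
Weighting by the prior gives 1/2 · 0 = 0, 1/3 · 5/21 = 5/63, 1/6 · 2/3 = 1/9; summing to 4/21.
The posterior is then P(r = 2 | data) = 0, P(r = 6 | data) = 5/12, P(r = 8 | data) = 7/12.
The predictive probability is P(black next | data) = (1/2)(5/12) + (5/6)(7/12) = 25/36.

0.694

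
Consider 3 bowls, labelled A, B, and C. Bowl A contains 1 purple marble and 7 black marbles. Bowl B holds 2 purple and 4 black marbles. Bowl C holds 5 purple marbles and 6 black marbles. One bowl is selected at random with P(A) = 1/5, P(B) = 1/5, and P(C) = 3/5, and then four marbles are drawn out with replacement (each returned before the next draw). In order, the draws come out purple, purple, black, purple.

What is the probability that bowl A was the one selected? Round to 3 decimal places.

0.009

For each hypothesis, P(data | H) works out to: P(data | bowl A) = (1/8)(1/8)(7/8)(1/8) = 0.001709; P(data | bowl B) = (2/6)(2/6)(4/6)(2/6) = 0.024691; P(data | bowl C) = (5/11)(5/11)(6/11)(5/11) = 0.051226.
Multiplying each by its prior: 1/5 · 0.001709 = 0.0003418, 1/5 · 0.024691 = 0.0049383, 3/5 · 0.051226 = 0.030736; summing to 0.036016.
Therefore the posterior P(bowl A | data) = (0.0003418) / (0.036016) = 0.0094902.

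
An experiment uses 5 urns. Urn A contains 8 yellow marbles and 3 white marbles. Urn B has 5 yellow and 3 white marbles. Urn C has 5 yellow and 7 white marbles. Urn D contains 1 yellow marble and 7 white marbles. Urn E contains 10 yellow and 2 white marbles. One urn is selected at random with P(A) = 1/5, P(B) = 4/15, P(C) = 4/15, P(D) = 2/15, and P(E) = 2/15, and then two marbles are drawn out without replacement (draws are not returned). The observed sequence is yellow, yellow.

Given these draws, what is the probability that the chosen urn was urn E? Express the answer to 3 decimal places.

0.277

Under each hypothesis, the probability of the observed sequence is: P(data | urn A) = (8/11)(7/10) = 0.50909; P(data | urn B) = (5/8)(4/7) = 0.35714; P(data | urn C) = (5/12)(4/11) = 0.15152; P(data | urn D) = (1/8)(0/7) = 0; P(data | urn E) = (10/12)(9/11) = 0.68182.
Weighting by the prior gives 1/5 · 0.50909 = 0.10182, 4/15 · 0.35714 = 0.095238, 4/15 · 0.15152 = 0.040404, 2/15 · 0 = 0, 2/15 · 0.68182 = 0.090909; with total 0.32837.
By Bayes' rule, P(urn E | data) = (0.090909) / (0.32837) = 0.27685.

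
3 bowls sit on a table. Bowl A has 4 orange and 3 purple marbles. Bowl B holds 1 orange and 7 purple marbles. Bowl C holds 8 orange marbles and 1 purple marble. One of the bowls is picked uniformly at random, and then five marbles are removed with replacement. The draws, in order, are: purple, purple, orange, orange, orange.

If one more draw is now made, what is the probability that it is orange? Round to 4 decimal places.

Under each hypothesis, the probability of the observed sequence is: P(data | bowl A) = (3/7)(3/7)(4/7)(4/7)(4/7) = 0.034271; P(data | bowl B) = (7/8)(7/8)(1/8)(1/8)(1/8) = 0.0014954; P(data | bowl C) = (1/9)(1/9)(8/9)(8/9)(8/9) = 0.0086708.
Weighting by the prior gives 1/3 · 0.034271 = 0.011424, 1/3 · 0.0014954 = 0.00049845, 1/3 · 0.0086708 = 0.0028903; these sum to 0.014813.
Normalising, the posterior is P(bowl A | data) = 0.77123, P(bowl B | data) = 0.033651, P(bowl C | data) = 0.19512.
Averaging over the posterior, P(orange next | data) = (4/7)(0.77123) + (1/8)(0.033651) + (8/9)(0.19512) = 0.61835.

0.6183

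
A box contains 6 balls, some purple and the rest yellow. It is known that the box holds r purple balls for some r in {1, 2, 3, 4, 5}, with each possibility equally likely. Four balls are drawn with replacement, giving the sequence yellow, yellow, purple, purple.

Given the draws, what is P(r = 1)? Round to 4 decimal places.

For each hypothesis, P(data | H) works out to: P(data | r = 1) = (5/6)(5/6)(1/6)(1/6) = 0.01929; P(data | r = 2) = (4/6)(4/6)(2/6)(2/6) = 0.049383; P(data | r = 3) = (3/6)(3/6)(3/6)(3/6) = 0.0625; P(data | r = 4) = (2/6)(2/6)(4/6)(4/6) = 0.049383; P(data | r = 5) = (1/6)(1/6)(5/6)(5/6) = 0.01929.
The prior-weighted likelihoods are 1/5 · 0.01929 = 0.003858, 1/5 · 0.049383 = 0.0098765, 1/5 · 0.0625 = 0.0125, 1/5 · 0.049383 = 0.0098765, 1/5 · 0.01929 = 0.003858; with total 0.039969.
By Bayes' rule, P(r = 1 | data) = (0.003858) / (0.039969) = 0.096525.

0.0965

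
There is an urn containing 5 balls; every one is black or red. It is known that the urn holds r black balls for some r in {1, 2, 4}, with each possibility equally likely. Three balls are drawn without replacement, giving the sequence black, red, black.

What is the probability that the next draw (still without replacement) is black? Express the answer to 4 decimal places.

Under each hypothesis, the probability of the observed sequence is: P(data | r = 1) = (1/5)(4/4)(0/3) = 0; P(data | r = 2) = (2/5)(3/4)(1/3) = 1/10; P(data | r = 4) = (4/5)(1/4)(3/3) = 1/5.
Weighting by the prior gives 1/3 · 0 = 0, 1/3 · 1/10 = 1/30, 1/3 · 1/5 = 1/15; summing to 1/10.
The posterior is then P(r = 1 | data) = 0, P(r = 2 | data) = 1/3, P(r = 4 | data) = 2/3.
Averaging over the posterior, P(black next | data) = (0)(1/3) + (1)(2/3) = 2/3.

0.6667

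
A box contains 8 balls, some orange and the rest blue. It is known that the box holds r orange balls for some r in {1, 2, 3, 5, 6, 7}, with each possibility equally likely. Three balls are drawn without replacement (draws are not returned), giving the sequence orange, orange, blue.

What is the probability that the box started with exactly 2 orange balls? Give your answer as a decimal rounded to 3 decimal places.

Compute the likelihood of the observed sequence for each case: P(data | r = 1) = (1/8)(0/7) = 0; P(data | r = 2) = (2/8)(1/7)(6/6) = 1/28; P(data | r = 3) = (3/8)(2/7)(5/6) = 5/56; P(data | r = 5) = (5/8)(4/7)(3/6) = 5/28; P(data | r = 6) = (6/8)(5/7)(2/6) = 5/28; P(data | r = 7) = (7/8)(6/7)(1/6) = 1/8.
Weighting by the prior gives 1/6 · 0 = 0, 1/6 · 1/28 = 1/168, 1/6 · 5/56 = 5/336, 1/6 · 5/28 = 5/168, 1/6 · 5/28 = 5/168, 1/6 · 1/8 = 1/48; summing to 17/168.
By Bayes' rule, P(r = 2 | data) = (1/168) / (17/168) = 1/17.

0.059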